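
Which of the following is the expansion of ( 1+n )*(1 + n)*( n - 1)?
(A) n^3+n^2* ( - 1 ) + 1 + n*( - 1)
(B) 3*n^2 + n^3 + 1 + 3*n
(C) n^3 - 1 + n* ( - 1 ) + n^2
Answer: C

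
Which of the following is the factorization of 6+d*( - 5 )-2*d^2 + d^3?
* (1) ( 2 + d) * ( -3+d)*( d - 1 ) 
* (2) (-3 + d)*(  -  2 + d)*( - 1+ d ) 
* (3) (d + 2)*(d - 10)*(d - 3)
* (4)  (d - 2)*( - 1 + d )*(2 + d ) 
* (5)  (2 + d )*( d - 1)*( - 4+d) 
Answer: 1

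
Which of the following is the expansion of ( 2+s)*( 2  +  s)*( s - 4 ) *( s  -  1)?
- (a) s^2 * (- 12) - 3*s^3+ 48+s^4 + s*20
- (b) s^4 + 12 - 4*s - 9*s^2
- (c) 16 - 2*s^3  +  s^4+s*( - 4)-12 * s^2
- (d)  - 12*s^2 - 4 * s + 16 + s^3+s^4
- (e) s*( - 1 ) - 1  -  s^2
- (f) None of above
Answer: f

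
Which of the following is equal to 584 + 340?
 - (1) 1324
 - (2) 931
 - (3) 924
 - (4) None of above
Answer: 3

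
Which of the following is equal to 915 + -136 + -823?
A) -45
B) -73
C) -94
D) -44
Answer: D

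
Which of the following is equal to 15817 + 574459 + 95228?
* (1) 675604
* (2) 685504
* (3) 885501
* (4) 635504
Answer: 2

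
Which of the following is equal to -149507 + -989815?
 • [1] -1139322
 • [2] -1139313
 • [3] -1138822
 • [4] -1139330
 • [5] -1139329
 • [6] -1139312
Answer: 1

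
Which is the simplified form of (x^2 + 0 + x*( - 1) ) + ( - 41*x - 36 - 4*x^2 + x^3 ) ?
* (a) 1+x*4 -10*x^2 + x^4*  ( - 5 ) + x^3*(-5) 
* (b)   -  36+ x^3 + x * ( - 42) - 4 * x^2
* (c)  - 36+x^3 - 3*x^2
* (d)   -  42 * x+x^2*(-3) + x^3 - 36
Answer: d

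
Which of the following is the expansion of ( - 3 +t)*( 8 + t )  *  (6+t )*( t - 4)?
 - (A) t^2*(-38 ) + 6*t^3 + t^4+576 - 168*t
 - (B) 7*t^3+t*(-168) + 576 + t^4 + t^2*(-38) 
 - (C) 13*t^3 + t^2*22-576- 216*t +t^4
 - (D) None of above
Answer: B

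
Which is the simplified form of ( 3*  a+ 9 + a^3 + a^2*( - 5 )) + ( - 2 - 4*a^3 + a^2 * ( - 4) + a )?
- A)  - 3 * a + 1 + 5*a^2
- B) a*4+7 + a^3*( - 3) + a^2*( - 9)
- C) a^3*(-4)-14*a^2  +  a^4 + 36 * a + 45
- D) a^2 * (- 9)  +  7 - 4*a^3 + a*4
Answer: B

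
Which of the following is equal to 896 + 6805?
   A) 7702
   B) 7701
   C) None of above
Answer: B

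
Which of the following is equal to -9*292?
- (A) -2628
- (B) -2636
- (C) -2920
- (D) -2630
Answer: A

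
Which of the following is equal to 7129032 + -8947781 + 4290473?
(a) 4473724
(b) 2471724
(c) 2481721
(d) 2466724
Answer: b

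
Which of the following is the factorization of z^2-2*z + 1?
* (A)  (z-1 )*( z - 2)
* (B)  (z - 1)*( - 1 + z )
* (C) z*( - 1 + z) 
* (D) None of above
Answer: B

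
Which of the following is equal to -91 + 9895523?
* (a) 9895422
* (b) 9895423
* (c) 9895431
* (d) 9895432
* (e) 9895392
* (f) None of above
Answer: d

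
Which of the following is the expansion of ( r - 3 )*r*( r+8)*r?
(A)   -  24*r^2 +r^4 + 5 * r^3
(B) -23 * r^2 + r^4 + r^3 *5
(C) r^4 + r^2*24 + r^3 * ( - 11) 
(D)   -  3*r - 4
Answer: A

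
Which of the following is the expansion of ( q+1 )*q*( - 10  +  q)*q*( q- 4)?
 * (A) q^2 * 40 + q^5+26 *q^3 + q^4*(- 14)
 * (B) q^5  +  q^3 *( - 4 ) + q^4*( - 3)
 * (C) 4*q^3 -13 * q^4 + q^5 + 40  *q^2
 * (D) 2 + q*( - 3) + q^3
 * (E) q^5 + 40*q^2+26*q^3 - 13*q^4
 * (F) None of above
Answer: E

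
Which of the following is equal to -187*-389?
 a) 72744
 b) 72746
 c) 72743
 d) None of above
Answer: c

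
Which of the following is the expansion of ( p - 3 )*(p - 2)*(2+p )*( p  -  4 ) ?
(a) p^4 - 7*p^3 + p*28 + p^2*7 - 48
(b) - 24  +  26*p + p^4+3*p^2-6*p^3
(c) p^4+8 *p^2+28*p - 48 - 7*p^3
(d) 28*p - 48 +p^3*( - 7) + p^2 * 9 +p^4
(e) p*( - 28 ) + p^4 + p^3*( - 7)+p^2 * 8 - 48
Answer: c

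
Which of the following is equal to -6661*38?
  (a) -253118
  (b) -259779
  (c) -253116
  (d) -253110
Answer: a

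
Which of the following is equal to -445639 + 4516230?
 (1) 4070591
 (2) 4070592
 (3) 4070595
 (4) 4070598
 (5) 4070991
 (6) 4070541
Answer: 1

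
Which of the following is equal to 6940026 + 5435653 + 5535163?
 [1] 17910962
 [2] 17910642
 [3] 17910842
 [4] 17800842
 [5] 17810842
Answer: 3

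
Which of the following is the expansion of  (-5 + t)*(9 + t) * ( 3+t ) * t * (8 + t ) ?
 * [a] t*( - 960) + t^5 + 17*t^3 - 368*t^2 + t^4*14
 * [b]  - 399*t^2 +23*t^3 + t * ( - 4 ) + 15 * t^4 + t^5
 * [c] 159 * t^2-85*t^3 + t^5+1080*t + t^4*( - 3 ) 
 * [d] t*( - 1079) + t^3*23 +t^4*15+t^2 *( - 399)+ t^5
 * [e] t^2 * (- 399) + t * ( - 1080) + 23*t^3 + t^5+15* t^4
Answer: e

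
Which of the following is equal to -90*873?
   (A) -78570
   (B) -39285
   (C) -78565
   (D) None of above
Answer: A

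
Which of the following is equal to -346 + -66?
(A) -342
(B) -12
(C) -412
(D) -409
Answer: C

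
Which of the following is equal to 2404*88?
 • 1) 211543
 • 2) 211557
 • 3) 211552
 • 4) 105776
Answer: 3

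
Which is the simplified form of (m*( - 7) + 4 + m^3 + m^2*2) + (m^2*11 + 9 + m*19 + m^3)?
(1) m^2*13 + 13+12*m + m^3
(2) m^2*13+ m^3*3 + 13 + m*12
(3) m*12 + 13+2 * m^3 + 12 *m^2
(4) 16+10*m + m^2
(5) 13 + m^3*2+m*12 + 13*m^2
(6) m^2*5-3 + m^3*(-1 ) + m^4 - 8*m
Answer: 5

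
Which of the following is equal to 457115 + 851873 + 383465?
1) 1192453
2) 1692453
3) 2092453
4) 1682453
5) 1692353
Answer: 2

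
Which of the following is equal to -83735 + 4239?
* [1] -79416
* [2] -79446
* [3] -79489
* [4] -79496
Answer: 4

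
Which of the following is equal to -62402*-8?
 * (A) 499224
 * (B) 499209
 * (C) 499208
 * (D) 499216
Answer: D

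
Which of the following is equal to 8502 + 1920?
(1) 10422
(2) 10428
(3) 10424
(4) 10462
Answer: 1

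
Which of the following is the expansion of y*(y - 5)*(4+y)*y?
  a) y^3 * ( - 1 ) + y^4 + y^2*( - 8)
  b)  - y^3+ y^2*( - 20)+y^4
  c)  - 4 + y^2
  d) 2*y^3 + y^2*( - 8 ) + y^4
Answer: b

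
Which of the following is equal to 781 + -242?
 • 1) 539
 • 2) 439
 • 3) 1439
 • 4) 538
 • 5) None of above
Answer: 1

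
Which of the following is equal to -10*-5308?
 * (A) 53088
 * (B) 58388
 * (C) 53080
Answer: C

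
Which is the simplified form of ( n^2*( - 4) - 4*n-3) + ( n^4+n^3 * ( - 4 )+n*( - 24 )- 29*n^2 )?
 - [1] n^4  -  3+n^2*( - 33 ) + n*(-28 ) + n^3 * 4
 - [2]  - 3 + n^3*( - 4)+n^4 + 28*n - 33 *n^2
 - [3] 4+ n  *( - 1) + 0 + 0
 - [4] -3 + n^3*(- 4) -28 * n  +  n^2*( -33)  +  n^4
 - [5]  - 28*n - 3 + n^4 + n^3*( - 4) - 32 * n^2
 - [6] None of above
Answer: 4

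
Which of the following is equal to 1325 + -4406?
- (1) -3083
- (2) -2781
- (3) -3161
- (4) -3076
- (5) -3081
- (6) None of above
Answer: 5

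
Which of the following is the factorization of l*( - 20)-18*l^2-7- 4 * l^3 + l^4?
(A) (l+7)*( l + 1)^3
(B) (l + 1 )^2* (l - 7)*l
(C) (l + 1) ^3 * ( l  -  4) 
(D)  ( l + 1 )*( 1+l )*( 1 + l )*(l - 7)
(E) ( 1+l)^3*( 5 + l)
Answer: D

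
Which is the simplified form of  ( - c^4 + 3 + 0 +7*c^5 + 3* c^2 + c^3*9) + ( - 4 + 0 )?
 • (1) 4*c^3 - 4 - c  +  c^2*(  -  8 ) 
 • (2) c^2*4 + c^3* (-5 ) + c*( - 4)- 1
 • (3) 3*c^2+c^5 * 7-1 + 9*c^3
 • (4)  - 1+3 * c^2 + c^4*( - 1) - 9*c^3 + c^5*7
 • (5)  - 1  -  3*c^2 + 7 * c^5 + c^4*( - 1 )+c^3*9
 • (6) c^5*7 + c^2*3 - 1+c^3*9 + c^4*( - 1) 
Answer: 6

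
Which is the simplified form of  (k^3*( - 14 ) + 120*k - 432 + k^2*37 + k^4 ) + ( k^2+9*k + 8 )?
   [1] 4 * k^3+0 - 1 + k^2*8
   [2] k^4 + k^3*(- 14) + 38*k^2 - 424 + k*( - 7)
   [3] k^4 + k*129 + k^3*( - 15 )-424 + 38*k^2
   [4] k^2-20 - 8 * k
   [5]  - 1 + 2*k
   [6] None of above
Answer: 6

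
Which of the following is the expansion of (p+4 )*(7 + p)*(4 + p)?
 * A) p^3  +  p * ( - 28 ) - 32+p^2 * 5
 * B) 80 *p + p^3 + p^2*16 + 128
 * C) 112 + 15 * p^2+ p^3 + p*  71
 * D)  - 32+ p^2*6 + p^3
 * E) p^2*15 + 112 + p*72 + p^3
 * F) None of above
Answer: E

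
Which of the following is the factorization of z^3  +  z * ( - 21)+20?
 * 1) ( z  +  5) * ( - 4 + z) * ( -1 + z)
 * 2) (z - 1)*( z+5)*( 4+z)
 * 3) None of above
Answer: 1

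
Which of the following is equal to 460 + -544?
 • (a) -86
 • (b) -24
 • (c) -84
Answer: c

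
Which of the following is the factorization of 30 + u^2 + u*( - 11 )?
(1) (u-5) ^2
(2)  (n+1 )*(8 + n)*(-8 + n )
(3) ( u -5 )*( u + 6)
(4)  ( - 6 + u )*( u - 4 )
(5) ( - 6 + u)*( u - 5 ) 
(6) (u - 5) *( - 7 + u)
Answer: 5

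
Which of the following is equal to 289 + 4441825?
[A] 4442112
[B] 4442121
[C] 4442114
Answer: C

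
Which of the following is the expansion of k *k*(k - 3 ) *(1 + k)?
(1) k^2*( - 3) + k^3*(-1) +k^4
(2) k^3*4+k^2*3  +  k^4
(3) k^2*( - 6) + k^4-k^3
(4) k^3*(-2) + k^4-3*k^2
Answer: 4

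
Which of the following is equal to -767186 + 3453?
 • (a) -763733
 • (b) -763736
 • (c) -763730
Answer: a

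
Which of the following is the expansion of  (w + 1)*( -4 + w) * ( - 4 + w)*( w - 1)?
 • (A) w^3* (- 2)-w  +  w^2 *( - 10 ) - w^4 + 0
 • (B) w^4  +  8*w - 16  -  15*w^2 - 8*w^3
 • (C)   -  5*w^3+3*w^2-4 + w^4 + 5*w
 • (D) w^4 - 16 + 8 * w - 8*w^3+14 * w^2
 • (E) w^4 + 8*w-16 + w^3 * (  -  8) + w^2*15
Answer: E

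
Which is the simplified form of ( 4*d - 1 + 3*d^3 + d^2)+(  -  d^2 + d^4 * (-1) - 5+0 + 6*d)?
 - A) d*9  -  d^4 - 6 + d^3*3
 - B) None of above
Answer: B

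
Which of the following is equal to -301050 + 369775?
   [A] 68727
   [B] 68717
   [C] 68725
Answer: C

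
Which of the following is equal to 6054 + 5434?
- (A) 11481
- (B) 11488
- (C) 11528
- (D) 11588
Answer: B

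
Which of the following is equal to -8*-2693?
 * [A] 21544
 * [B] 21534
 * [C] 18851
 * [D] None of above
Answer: A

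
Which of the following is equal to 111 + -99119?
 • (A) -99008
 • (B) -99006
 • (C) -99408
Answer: A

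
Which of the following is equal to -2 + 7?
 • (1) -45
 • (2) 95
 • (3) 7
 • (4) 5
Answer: 4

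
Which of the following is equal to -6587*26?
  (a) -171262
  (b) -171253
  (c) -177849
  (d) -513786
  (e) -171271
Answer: a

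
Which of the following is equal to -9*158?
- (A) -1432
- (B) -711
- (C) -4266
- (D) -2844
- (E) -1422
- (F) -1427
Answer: E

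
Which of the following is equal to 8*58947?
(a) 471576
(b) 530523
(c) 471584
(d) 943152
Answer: a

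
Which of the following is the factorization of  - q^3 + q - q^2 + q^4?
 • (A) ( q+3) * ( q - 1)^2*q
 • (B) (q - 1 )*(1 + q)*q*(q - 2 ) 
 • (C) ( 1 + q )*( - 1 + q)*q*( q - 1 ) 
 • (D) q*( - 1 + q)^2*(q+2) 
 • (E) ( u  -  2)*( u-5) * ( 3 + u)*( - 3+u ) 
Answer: C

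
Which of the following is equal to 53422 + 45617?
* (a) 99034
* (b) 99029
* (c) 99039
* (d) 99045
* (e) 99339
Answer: c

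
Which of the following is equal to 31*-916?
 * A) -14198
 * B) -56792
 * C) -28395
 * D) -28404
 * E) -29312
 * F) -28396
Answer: F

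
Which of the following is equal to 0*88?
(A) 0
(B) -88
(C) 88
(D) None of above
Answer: A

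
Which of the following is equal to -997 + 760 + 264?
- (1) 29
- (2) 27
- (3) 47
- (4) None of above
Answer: 2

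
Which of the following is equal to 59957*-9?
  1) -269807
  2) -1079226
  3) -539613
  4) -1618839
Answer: 3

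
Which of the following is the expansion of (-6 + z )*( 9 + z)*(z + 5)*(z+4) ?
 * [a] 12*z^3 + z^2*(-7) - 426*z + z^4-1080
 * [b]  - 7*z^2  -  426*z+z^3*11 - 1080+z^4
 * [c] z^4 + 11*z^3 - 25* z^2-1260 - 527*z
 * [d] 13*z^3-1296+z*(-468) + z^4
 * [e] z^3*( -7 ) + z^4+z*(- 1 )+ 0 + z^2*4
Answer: a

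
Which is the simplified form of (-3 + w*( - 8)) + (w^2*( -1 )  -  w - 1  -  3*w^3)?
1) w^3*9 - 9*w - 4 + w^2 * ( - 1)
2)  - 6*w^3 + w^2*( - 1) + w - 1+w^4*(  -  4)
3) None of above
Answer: 3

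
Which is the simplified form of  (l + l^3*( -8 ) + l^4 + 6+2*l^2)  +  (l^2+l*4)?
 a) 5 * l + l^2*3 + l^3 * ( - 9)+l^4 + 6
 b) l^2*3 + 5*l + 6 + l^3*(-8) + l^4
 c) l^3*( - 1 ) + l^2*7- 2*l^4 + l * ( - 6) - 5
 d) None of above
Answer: b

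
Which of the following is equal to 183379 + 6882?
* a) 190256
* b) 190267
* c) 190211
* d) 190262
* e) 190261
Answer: e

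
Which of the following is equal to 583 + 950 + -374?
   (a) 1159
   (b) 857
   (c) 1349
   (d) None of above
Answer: a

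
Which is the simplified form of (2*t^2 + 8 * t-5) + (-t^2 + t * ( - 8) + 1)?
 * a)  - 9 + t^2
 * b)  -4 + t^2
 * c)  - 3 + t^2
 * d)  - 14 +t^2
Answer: b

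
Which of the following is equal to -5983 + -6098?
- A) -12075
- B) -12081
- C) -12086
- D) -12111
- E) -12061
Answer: B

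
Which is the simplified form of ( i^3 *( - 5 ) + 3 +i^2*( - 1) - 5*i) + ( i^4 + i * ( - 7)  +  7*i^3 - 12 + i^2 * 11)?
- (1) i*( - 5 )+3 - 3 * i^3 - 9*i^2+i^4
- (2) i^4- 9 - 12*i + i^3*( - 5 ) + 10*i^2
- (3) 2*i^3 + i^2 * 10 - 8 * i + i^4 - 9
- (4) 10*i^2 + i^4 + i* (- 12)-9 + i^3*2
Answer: 4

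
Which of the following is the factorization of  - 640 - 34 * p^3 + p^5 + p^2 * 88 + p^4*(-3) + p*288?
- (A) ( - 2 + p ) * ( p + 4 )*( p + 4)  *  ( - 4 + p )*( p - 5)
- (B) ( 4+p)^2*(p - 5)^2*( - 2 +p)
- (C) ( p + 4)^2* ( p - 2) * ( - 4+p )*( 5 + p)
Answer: A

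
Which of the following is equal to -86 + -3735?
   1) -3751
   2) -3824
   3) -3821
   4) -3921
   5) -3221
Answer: 3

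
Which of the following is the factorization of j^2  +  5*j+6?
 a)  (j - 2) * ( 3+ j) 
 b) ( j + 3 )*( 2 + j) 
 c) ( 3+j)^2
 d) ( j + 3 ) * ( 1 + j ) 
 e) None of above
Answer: b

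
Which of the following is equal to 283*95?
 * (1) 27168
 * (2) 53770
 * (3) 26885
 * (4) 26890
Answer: 3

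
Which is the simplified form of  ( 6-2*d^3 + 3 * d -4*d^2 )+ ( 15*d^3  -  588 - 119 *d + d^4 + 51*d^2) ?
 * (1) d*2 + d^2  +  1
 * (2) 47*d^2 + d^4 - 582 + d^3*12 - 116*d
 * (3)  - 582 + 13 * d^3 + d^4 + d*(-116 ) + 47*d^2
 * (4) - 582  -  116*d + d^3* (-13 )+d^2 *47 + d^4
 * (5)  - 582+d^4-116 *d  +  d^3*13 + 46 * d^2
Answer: 3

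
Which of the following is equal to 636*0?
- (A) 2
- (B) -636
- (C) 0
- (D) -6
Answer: C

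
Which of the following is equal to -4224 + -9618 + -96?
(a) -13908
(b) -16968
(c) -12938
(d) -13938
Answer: d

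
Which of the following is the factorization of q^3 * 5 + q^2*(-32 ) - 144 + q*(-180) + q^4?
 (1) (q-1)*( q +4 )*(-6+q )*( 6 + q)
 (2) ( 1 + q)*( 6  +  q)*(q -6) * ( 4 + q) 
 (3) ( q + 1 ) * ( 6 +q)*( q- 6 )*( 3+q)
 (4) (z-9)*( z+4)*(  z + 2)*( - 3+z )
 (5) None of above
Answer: 2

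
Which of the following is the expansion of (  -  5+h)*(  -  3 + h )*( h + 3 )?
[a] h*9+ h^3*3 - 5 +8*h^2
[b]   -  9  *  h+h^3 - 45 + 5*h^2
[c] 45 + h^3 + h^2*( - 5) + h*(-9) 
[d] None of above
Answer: c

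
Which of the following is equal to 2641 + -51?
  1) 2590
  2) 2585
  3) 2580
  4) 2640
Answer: 1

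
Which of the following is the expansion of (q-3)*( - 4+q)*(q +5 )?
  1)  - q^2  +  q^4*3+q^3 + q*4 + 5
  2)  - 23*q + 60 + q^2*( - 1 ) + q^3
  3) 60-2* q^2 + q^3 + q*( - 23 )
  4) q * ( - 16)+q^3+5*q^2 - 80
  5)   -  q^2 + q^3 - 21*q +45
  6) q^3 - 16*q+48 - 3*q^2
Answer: 3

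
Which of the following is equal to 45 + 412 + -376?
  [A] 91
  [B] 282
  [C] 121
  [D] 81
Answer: D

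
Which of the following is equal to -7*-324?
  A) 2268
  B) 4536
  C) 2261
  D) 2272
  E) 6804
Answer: A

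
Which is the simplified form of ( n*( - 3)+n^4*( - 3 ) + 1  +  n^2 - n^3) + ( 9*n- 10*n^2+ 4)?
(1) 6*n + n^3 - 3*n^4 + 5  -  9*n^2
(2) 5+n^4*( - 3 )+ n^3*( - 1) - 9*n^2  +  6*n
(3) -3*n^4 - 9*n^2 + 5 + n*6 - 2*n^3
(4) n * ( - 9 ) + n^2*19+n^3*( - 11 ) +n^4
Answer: 2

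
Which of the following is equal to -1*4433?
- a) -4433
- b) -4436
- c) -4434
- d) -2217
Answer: a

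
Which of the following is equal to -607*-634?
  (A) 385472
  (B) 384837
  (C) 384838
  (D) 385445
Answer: C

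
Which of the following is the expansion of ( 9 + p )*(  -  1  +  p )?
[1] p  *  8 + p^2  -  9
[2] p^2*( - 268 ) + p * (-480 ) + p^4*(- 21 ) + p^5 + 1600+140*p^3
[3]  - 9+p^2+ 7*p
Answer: 1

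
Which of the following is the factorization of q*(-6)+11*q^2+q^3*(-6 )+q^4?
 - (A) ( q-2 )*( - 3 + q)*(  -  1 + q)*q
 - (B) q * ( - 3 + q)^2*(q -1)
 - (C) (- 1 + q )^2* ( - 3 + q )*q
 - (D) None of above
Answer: A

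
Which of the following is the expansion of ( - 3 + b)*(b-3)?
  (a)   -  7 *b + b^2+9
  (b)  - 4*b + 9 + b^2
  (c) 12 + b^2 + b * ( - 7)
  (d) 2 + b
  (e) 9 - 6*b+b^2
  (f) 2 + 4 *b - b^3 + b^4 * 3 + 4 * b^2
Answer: e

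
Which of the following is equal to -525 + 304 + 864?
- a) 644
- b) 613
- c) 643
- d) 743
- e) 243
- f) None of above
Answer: c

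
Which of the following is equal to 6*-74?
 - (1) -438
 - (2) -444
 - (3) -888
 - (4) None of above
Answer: 2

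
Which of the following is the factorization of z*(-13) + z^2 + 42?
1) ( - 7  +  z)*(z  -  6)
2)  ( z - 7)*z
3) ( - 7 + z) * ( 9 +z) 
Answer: 1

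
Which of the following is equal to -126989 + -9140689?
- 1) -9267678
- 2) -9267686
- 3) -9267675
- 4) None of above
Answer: 1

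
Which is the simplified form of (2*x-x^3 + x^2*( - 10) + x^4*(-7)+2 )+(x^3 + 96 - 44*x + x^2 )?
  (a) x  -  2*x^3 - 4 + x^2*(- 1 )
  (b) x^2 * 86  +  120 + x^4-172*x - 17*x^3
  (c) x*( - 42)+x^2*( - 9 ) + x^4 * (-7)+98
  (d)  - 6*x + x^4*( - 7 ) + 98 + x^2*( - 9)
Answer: c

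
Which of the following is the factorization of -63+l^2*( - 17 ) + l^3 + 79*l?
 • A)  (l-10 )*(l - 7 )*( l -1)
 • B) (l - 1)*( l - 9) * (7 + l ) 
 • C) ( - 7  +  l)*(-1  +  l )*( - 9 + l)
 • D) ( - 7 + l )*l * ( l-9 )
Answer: C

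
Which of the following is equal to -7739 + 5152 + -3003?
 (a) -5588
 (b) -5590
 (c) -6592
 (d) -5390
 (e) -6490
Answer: b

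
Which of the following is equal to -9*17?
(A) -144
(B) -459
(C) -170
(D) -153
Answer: D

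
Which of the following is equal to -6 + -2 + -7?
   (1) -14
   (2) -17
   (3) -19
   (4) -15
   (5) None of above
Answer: 4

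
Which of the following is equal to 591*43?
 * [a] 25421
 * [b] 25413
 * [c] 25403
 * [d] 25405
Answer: b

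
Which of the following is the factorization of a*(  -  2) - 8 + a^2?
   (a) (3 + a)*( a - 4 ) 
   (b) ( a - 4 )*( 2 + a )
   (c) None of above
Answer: b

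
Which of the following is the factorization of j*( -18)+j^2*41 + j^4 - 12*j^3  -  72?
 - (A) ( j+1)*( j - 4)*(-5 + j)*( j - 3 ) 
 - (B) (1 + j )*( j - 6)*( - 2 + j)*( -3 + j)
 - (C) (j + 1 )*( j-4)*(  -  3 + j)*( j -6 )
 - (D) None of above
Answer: C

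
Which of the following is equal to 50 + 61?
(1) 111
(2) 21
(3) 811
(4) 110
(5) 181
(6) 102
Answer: 1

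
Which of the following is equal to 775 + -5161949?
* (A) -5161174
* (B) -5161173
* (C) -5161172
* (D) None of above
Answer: A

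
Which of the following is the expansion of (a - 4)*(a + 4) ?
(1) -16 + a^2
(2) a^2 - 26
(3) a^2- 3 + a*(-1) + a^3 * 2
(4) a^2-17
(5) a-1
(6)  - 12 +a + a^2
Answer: 1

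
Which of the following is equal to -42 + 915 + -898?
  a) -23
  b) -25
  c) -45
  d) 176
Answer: b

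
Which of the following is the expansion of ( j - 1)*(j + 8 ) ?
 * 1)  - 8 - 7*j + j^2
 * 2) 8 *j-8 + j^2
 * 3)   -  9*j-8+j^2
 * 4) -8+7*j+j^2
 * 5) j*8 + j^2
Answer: 4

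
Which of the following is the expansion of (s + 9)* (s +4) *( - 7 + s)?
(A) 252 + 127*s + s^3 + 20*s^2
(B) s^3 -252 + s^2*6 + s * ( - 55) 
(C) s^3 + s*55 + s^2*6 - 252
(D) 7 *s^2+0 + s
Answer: B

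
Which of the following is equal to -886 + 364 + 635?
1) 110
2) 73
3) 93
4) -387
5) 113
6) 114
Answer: 5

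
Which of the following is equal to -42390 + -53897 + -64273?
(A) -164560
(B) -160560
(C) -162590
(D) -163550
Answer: B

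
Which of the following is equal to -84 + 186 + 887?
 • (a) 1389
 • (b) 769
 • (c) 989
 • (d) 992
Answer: c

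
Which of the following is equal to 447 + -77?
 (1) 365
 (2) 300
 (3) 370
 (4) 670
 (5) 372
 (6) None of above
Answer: 3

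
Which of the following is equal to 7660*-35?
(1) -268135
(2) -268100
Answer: 2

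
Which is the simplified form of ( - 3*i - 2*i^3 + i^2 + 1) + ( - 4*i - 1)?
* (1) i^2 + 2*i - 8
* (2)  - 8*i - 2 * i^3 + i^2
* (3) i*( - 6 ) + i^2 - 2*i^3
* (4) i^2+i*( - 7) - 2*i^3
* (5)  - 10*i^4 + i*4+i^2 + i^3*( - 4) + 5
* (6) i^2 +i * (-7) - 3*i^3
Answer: 4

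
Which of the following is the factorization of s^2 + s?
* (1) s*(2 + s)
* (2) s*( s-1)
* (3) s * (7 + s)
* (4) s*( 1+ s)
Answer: 4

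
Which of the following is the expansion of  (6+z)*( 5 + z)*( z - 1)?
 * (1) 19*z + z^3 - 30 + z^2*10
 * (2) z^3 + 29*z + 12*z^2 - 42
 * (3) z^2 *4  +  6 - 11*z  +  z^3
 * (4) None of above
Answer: 1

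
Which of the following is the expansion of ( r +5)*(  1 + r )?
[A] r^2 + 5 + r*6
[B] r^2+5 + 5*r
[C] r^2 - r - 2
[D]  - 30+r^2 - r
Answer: A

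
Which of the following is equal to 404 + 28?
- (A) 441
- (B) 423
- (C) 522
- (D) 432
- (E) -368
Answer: D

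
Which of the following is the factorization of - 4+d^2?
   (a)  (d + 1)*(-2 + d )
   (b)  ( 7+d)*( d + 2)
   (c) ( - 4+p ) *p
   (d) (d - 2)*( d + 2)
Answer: d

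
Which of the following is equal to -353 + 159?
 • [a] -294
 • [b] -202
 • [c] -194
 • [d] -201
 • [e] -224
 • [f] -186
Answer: c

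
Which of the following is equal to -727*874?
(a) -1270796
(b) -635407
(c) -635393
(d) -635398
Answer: d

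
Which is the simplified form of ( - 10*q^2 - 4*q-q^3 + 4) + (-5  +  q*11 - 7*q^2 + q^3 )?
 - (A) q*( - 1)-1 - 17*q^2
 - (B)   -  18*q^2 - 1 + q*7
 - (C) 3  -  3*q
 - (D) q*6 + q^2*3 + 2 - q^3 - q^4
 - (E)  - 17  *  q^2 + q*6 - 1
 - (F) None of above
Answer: F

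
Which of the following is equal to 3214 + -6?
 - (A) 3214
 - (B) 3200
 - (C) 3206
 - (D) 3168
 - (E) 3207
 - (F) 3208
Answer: F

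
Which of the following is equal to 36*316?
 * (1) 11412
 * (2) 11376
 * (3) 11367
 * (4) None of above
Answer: 2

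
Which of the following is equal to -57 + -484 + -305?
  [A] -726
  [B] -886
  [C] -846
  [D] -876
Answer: C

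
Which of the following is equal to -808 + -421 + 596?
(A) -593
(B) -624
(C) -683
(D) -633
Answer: D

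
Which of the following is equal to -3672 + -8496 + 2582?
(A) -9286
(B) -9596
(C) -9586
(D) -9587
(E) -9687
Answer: C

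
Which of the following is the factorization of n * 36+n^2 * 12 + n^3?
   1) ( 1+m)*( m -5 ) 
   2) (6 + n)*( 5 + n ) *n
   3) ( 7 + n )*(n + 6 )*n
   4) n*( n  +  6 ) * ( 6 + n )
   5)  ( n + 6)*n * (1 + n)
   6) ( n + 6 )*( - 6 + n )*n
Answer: 4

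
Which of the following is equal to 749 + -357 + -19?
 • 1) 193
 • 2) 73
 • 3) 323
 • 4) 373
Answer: 4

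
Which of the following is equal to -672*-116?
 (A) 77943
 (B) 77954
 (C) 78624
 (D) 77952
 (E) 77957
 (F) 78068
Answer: D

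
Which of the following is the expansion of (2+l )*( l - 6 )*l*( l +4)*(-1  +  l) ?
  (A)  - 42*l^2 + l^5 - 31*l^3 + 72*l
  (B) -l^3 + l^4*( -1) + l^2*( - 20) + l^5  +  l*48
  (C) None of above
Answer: C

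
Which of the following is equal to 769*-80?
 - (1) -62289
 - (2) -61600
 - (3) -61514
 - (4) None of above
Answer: 4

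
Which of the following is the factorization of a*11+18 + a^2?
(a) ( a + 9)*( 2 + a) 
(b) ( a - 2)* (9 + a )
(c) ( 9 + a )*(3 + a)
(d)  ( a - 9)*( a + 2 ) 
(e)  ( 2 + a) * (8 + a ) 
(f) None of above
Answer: a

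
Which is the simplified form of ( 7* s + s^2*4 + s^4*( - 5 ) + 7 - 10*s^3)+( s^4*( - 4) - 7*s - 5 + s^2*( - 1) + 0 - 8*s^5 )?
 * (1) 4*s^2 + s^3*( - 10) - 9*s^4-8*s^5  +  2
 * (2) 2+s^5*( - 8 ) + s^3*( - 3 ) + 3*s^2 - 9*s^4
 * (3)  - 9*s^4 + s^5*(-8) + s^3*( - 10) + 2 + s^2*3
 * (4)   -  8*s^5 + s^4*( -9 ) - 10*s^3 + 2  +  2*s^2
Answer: 3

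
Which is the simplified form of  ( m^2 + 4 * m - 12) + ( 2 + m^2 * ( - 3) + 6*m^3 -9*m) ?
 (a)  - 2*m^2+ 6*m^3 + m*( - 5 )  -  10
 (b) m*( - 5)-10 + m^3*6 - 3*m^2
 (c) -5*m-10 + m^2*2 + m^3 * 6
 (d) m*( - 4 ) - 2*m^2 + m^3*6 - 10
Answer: a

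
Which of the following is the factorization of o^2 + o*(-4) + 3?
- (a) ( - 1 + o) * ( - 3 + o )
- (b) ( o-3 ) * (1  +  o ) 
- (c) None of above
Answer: a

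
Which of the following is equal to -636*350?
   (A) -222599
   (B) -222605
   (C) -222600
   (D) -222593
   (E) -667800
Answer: C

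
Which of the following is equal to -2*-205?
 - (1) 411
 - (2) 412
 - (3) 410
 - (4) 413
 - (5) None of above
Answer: 3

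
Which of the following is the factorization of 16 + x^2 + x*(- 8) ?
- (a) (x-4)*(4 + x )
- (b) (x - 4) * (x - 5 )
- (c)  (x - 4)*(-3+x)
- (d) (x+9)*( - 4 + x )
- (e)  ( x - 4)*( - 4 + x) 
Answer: e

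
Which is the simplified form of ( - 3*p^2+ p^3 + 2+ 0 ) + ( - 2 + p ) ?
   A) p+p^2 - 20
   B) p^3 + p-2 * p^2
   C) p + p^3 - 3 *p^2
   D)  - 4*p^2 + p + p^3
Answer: C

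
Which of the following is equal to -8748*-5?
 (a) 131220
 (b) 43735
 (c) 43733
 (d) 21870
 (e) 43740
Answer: e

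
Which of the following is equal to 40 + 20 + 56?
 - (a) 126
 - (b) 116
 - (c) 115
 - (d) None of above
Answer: b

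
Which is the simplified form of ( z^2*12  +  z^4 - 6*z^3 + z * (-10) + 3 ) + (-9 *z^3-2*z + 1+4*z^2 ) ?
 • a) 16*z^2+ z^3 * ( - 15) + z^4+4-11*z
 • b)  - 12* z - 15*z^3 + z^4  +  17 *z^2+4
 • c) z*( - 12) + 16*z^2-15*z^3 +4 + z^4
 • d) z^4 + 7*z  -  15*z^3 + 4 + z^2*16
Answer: c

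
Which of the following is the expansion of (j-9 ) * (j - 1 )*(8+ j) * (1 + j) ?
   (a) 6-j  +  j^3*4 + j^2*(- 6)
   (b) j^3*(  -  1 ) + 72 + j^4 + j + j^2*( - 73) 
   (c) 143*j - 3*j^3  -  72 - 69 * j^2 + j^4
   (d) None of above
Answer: b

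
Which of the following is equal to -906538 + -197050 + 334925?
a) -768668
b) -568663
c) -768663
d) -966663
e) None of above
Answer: c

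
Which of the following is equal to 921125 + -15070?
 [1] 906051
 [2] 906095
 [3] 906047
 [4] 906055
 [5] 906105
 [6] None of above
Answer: 4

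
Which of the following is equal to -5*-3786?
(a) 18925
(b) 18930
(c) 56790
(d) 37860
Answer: b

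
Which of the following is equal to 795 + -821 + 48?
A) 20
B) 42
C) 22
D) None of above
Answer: C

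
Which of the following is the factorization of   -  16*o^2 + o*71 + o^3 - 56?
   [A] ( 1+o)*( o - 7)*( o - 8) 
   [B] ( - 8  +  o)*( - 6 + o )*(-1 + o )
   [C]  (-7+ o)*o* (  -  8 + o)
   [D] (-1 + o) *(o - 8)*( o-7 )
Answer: D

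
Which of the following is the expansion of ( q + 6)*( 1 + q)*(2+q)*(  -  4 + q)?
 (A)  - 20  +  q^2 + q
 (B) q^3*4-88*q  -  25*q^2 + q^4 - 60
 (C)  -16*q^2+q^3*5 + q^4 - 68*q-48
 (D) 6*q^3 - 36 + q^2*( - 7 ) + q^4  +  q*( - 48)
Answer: C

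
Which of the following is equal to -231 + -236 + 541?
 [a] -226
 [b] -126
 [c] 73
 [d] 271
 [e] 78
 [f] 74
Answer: f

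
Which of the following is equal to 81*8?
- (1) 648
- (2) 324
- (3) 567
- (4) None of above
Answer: 1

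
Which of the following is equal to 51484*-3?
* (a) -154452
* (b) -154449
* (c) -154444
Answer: a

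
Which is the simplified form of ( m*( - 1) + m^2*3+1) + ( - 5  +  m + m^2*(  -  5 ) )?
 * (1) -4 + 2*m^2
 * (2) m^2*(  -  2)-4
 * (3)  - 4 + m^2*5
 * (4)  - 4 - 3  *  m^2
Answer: 2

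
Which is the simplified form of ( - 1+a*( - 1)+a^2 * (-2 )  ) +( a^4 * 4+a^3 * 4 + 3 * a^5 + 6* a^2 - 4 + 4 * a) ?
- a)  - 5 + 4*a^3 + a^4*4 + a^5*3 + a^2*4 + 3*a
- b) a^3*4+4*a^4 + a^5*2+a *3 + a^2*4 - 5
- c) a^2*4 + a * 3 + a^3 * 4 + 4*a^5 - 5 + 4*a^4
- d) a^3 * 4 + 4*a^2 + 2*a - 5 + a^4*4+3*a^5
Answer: a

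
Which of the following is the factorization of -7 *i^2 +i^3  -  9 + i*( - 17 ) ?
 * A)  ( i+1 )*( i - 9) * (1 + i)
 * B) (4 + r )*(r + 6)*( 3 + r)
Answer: A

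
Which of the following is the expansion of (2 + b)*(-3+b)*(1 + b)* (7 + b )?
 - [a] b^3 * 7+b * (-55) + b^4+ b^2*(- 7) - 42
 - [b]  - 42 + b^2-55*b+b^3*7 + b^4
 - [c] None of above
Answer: a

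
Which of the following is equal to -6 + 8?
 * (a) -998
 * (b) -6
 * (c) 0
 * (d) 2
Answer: d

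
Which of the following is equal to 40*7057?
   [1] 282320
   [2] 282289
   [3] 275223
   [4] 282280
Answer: 4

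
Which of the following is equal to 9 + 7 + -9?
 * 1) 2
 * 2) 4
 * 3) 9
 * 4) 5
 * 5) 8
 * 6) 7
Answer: 6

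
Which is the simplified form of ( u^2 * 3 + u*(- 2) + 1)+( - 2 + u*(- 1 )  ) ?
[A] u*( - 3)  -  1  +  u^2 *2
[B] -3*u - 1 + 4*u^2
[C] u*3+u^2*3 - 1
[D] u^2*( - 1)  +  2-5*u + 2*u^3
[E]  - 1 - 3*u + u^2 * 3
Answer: E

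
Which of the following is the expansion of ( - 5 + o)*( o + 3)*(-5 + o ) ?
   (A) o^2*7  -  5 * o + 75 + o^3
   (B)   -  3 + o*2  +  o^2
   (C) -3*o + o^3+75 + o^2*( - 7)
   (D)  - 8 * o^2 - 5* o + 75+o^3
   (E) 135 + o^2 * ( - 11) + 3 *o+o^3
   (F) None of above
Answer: F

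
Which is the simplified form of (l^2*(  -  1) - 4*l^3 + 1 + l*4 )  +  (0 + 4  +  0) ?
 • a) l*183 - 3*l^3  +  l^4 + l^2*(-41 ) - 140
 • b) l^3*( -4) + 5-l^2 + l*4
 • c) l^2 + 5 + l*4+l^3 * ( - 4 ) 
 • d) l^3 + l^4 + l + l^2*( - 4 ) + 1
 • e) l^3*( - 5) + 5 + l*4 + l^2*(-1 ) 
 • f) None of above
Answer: b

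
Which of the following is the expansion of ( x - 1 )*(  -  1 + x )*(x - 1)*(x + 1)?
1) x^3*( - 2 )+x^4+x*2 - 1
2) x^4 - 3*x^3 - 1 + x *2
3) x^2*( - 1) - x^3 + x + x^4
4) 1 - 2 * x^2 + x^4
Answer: 1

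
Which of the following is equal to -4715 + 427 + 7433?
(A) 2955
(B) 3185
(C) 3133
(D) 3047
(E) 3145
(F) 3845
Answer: E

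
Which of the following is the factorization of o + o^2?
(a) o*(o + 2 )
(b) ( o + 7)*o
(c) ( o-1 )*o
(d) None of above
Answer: d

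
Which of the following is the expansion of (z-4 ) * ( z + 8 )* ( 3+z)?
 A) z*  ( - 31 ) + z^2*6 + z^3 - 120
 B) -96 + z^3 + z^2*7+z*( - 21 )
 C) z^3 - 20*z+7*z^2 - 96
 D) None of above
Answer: C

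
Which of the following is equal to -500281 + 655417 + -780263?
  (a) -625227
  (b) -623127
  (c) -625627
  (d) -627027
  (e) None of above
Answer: e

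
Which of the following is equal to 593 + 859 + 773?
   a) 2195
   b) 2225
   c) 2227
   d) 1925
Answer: b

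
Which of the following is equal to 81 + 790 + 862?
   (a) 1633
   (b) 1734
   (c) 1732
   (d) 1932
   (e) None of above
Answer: e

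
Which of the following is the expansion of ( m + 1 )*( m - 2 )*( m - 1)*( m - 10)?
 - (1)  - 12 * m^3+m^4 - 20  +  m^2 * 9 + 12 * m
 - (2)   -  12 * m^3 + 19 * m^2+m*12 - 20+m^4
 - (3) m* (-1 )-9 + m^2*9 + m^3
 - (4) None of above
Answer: 2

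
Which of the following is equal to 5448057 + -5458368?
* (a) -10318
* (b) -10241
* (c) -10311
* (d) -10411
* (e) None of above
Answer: c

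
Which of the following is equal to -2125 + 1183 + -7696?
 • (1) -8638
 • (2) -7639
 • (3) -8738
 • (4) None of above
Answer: 1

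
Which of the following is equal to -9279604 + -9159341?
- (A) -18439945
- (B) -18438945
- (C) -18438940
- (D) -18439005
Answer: B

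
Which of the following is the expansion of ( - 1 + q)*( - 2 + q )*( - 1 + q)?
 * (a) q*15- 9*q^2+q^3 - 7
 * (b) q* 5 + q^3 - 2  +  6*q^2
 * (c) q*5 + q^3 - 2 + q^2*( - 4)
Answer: c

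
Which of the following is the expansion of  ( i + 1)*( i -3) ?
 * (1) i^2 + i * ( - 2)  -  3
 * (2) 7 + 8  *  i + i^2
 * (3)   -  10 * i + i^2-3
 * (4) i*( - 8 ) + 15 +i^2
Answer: 1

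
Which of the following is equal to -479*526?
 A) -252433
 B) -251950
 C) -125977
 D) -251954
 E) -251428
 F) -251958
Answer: D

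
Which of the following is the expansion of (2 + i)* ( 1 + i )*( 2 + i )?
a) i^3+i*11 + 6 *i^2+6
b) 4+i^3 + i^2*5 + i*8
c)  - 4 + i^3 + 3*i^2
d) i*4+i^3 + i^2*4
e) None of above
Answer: b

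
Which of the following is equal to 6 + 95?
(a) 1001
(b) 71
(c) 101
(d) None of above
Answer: c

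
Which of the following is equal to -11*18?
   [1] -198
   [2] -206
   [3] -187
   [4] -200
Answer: 1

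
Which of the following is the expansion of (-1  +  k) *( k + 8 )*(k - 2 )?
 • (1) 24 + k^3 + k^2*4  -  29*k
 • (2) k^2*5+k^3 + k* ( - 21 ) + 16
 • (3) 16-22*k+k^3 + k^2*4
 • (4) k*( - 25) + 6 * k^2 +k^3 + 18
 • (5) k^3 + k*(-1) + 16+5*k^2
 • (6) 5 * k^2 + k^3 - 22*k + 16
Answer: 6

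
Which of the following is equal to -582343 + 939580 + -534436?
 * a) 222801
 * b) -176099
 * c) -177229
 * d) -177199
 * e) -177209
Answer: d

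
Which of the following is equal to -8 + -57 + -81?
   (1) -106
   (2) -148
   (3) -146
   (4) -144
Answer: 3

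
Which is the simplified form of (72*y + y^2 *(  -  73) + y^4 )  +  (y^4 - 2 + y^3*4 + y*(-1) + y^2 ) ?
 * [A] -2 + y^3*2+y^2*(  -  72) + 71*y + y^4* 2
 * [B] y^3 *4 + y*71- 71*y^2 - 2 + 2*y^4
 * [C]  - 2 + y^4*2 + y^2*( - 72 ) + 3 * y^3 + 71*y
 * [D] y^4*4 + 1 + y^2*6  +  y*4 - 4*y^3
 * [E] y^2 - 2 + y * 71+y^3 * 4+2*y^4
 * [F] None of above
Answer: F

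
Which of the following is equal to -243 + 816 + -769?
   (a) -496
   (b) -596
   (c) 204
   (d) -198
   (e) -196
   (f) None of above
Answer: e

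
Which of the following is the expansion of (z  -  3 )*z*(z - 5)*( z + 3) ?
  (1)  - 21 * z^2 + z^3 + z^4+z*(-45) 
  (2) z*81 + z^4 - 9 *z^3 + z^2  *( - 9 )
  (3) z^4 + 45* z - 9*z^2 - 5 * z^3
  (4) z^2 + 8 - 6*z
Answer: 3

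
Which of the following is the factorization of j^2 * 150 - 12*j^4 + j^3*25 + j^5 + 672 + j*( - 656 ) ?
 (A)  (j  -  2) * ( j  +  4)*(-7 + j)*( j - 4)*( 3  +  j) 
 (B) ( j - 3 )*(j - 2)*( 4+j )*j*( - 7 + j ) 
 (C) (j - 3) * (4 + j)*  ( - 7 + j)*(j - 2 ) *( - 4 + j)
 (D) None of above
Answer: C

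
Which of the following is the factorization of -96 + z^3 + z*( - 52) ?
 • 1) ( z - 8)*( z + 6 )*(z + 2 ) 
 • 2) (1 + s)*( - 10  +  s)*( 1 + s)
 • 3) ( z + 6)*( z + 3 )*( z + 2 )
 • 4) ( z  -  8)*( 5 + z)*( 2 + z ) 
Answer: 1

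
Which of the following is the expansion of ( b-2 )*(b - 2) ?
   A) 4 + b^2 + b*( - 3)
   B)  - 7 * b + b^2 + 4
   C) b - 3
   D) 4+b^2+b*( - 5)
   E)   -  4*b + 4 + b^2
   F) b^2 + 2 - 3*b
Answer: E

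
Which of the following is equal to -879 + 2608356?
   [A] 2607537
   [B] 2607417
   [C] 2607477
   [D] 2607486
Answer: C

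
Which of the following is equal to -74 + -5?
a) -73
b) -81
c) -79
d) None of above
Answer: c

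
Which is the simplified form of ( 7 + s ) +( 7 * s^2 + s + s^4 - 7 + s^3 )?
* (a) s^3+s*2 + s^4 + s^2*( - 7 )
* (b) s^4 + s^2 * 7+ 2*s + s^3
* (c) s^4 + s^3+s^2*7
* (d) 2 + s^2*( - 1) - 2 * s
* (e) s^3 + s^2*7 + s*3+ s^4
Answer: b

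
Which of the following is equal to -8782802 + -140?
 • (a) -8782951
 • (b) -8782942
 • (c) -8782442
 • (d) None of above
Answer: b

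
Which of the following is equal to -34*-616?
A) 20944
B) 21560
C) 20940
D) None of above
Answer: A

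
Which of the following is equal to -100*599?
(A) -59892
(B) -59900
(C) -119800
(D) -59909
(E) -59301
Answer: B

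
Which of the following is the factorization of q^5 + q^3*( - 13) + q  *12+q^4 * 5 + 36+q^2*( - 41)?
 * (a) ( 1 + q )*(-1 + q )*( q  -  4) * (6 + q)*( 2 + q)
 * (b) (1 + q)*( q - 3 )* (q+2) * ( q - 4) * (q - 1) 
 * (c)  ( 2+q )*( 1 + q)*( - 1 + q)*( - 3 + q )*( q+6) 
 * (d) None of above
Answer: c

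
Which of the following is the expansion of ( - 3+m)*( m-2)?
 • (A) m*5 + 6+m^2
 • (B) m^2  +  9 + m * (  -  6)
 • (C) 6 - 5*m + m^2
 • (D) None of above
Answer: C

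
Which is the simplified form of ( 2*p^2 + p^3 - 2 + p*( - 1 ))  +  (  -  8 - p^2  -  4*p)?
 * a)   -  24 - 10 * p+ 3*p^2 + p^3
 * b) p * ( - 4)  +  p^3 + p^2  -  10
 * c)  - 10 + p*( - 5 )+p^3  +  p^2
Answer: c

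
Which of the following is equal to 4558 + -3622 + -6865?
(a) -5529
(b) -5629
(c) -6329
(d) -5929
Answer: d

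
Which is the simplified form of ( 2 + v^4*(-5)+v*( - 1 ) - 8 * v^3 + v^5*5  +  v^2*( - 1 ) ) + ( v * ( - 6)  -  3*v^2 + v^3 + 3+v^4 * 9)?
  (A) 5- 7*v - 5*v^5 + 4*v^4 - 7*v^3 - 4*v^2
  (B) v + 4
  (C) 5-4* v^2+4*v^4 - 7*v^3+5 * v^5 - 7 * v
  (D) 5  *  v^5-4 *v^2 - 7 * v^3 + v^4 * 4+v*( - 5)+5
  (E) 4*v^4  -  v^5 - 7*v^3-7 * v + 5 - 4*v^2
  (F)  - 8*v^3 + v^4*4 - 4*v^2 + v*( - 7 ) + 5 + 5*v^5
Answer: C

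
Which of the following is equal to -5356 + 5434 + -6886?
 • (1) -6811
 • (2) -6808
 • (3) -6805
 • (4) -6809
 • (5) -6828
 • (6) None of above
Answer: 2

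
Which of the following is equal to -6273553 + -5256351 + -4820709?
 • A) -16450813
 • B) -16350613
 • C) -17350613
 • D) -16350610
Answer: B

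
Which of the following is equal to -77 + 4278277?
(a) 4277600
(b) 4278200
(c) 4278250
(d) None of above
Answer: b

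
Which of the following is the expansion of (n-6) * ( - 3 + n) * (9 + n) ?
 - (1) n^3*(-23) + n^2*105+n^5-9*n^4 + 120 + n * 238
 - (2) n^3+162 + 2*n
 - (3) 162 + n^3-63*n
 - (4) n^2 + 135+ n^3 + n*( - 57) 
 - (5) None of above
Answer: 3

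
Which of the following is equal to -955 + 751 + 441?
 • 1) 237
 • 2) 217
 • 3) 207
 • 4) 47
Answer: 1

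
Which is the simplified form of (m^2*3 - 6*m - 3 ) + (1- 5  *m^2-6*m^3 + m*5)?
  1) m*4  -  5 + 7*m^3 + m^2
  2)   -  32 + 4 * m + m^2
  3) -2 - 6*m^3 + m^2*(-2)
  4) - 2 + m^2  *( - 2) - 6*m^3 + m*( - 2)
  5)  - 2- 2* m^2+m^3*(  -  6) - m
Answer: 5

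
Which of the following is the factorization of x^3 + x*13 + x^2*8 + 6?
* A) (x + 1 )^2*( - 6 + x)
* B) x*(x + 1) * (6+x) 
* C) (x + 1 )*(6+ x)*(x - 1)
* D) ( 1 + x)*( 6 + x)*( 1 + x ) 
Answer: D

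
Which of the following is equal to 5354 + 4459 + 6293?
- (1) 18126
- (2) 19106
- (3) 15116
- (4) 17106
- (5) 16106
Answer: 5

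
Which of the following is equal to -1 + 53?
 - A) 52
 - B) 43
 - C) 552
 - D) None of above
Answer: A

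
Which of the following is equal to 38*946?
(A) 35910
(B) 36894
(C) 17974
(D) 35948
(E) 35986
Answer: D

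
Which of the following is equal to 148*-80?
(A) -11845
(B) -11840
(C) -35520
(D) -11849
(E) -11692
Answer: B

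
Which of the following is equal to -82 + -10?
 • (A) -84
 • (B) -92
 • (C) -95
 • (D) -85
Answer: B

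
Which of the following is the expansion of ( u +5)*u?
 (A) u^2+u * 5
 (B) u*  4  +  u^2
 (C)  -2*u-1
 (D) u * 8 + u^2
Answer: A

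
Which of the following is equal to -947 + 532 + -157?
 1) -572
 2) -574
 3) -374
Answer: 1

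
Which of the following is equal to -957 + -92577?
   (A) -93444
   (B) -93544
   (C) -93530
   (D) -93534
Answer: D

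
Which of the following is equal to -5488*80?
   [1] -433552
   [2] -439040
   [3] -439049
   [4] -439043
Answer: 2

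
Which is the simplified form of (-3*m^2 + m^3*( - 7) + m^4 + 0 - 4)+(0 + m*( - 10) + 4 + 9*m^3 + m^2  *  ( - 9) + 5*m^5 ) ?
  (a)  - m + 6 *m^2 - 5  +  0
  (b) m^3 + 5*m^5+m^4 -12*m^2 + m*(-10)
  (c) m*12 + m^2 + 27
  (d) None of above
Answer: d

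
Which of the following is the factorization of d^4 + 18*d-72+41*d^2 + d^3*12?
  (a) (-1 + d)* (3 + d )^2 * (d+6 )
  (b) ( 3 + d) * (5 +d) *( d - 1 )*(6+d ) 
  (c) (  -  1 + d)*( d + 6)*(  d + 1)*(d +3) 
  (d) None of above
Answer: d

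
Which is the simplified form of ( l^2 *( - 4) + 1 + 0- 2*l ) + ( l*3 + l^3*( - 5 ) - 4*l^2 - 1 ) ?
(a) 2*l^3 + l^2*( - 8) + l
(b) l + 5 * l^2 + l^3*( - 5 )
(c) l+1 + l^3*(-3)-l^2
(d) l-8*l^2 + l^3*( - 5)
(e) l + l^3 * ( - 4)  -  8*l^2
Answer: d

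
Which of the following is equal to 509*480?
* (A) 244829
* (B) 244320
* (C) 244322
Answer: B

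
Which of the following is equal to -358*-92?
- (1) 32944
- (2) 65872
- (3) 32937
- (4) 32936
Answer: 4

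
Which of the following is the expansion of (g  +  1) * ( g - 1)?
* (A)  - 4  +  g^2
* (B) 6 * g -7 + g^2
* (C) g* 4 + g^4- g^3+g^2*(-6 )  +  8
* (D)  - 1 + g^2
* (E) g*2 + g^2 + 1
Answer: D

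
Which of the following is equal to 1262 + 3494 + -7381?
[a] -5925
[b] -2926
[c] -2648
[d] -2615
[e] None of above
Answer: e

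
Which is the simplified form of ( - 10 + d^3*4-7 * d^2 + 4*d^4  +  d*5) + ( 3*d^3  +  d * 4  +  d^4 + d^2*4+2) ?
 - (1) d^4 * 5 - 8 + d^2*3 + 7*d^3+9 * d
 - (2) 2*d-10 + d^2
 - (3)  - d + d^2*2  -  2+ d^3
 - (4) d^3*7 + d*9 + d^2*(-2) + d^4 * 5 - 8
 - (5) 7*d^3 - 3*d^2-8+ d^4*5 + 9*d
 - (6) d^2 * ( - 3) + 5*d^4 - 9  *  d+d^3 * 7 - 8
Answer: 5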